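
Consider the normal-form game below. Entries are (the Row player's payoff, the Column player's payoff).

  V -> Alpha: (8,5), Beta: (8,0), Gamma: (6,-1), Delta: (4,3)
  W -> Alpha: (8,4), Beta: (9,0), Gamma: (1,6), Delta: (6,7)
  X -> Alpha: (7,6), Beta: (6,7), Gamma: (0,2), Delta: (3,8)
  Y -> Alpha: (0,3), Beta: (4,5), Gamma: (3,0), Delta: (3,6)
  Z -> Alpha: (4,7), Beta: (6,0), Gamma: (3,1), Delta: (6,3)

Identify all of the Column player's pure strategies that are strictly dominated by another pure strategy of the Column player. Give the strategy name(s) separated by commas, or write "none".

Alpha is not dominated — it holds its own against Beta at V (5>0); Gamma at V (5>-1); Delta at V (5>3).
Beta: dominated, since Delta does at least as well everywhere (V: 3>0, W: 7>0, X: 8>7, Y: 6>5, Z: 3>0).
Gamma: dominated, since Delta does at least as well everywhere (V: 3>-1, W: 7>6, X: 8>2, Y: 6>0, Z: 3>1).
Delta: no other strategy beats it everywhere (Alpha at W (7>4); Beta at V (3>0); Gamma at V (3>-1)).

Beta, Gamma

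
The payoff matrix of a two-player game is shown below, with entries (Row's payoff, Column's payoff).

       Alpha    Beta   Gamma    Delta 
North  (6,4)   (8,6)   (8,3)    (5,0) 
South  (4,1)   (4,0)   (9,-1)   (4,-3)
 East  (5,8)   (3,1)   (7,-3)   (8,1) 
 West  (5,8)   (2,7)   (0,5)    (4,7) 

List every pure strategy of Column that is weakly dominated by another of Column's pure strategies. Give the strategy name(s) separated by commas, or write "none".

Gamma, Delta

Nothing dominates Alpha: Beta at South (1>0); Gamma at North (4>3); Delta at North (4>0).
Beta is not dominated — it holds its own against Alpha at North (6>4); Gamma at North (6>3); Delta at North (6>0).
Alpha weakly dominates Gamma — North: 4>3, South: 1>-1, East: 8>-3, West: 8>5.
Delta is weakly dominated by Alpha (North: 4>0, South: 1>-3, East: 8>1, West: 8>7).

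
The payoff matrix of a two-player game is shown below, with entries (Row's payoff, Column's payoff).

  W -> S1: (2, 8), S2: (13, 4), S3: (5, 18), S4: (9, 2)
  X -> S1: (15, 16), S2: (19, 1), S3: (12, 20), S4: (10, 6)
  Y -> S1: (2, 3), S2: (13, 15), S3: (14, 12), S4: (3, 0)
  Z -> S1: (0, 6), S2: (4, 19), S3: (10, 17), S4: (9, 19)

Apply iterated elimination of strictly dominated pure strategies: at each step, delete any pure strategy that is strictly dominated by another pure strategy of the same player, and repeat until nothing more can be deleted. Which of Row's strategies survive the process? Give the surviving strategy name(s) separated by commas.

For Row, X strictly dominates W on the remaining columns (S1: 15>2, S2: 19>13, S3: 12>5, S4: 10>9); eliminate W.
Row Z is eliminated: X beats it against every remaining column (S1: 15>0, S2: 19>4, S3: 12>10, S4: 10>9).
Column's strategy S1 is strictly dominated by S3 (X: 20>16, Y: 12>3) and is removed.
Column S4 is eliminated: S3 beats it against every remaining row (X: 20>6, Y: 12>0).
Among the remaining strategies, none is strictly dominated by another pure strategy of the same player, so the elimination stops.
Surviving strategies — Row: {X, Y}; Column: {S2, S3}.

X, Y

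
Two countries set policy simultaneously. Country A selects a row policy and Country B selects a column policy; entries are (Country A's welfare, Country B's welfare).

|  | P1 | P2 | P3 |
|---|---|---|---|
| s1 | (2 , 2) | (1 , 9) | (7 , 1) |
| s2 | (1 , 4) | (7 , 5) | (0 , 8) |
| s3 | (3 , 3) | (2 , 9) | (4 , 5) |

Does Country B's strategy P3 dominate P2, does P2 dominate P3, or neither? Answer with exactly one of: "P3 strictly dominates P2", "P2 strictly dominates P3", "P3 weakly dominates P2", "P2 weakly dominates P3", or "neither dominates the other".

Compare P3 to P2 across each opponent action: s1: 1<9, s2: 8>5, s3: 5<9.
P3 does better at s2 but worse at s1, s3; neither strategy dominates the other.

neither dominates the other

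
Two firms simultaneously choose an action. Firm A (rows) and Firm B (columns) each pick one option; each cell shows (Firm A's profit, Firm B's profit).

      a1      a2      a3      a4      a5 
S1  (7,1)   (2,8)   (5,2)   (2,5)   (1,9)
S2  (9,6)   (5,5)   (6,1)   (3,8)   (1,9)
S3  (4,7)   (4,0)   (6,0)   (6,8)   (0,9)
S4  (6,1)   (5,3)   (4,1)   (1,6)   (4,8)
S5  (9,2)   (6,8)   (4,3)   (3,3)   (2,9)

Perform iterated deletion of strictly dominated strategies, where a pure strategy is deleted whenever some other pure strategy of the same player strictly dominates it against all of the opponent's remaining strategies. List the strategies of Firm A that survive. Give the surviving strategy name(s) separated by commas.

For Firm B, a4 strictly dominates a1 on the remaining rows (S1: 5>1, S2: 8>6, S3: 8>7, S4: 6>1, S5: 3>2); eliminate a1.
Column a2 is eliminated: a5 beats it against every remaining row (S1: 9>8, S2: 9>5, S3: 9>0, S4: 8>3, S5: 9>8).
Firm B's strategy a3 is strictly dominated by a5 (S1: 9>2, S2: 9>1, S3: 9>0, S4: 8>1, S5: 9>3) and is removed.
For Firm A, S5 strictly dominates S1 on the remaining columns (a4: 3>2, a5: 2>1); eliminate S1.
Firm B's strategy a4 is strictly dominated by a5 (S2: 9>8, S3: 9>8, S4: 8>6, S5: 9>3) and is removed.
Row S2 is eliminated: S4 beats it against every remaining column (a5: 4>1).
Firm A's strategy S3 is strictly dominated by S4 (a5: 4>0) and is removed.
Firm A's strategy S5 is strictly dominated by S4 (a5: 4>2) and is removed.
Among the remaining strategies, none is strictly dominated by another pure strategy of the same player, so the elimination stops.
Surviving strategies — Firm A: {S4}; Firm B: {a5}.

S4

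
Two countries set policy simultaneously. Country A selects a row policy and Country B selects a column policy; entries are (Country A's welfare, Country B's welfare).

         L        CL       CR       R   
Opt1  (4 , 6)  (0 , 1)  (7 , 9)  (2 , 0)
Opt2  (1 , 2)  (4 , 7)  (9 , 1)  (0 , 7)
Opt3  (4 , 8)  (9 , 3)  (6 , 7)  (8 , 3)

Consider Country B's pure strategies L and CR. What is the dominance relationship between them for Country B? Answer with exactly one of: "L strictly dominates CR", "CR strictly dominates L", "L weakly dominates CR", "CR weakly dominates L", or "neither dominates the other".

L's payoffs vs CR's, by Country A's action — Opt1: 6<9, Opt2: 2>1, Opt3: 8>7.
L does better at Opt2, Opt3 but worse at Opt1; neither strategy dominates the other.

neither dominates the other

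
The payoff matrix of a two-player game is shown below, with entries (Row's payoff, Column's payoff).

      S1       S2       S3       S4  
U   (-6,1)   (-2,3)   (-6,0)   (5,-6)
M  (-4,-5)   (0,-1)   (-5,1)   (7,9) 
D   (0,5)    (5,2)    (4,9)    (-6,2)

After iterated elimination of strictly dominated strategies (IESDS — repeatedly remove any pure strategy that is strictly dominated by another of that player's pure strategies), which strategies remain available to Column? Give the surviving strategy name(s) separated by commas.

S3, S4

Row's strategy U is strictly dominated by M (S1: -4>-6, S2: 0>-2, S3: -5>-6, S4: 7>5) and is removed.
Column S1 is eliminated: S3 beats it against every remaining row (M: 1>-5, D: 9>5).
For Column, S3 strictly dominates S2 on the remaining rows (M: 1>-1, D: 9>2); eliminate S2.
Among the remaining strategies, none is strictly dominated by another pure strategy of the same player, so the elimination stops.
Surviving strategies — Row: {M, D}; Column: {S3, S4}.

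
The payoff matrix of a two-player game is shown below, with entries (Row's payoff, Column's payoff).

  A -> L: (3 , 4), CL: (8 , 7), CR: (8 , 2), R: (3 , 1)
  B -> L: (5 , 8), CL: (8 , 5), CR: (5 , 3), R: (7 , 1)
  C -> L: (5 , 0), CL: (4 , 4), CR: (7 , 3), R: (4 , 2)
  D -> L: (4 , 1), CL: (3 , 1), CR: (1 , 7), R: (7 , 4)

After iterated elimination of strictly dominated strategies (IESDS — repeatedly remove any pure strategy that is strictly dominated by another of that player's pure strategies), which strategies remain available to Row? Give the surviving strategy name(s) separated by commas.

A, B, C

For Column, CR strictly dominates R on the remaining rows (A: 2>1, B: 3>1, C: 3>2, D: 7>4); eliminate R.
Row's strategy D is strictly dominated by B (L: 5>4, CL: 8>3, CR: 5>1) and is removed.
Column's strategy CR is strictly dominated by CL (A: 7>2, B: 5>3, C: 4>3) and is removed.
Among the remaining strategies, none is strictly dominated by another pure strategy of the same player, so the elimination stops.
Surviving strategies — Row: {A, B, C}; Column: {L, CL}.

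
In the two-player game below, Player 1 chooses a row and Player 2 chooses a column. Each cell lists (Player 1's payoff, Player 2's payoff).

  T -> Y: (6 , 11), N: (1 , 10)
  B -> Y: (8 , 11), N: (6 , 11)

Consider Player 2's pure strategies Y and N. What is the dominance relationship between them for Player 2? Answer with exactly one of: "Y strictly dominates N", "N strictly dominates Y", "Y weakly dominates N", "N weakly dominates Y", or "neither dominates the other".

Y's payoffs vs N's, by Player 1's action — T: 11>10, B: 11=11.
Y is at least as good everywhere and strictly better somewhere (tied only at B), so Y weakly but not strictly dominates N.

Y weakly dominates N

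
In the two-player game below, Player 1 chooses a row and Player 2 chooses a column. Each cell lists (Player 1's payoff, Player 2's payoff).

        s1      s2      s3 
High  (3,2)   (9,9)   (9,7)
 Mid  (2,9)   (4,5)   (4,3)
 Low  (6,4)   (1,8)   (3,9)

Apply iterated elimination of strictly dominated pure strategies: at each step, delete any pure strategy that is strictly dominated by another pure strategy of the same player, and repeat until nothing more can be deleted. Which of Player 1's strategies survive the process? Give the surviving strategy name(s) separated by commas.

Player 1's strategy Mid is strictly dominated by High (s1: 3>2, s2: 9>4, s3: 9>4) and is removed.
For Player 2, s2 strictly dominates s1 on the remaining rows (High: 9>2, Low: 8>4); eliminate s1.
For Player 1, High strictly dominates Low on the remaining columns (s2: 9>1, s3: 9>3); eliminate Low.
Player 2's strategy s3 is strictly dominated by s2 (High: 9>7) and is removed.
Among the remaining strategies, none is strictly dominated by another pure strategy of the same player, so the elimination stops.
Surviving strategies — Player 1: {High}; Player 2: {s2}.

High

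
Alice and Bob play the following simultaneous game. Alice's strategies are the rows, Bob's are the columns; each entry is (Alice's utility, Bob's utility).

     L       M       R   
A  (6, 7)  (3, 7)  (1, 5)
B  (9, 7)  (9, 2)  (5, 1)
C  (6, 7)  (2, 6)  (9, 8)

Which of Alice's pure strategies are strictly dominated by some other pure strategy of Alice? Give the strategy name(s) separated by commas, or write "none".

A

A: dominated, since B does at least as well everywhere (L: 9>6, M: 9>3, R: 5>1).
B is not dominated — it holds its own against A at L (9>6); C at L (9>6).
Nothing dominates C: A at L (6=6); B at R (9>5).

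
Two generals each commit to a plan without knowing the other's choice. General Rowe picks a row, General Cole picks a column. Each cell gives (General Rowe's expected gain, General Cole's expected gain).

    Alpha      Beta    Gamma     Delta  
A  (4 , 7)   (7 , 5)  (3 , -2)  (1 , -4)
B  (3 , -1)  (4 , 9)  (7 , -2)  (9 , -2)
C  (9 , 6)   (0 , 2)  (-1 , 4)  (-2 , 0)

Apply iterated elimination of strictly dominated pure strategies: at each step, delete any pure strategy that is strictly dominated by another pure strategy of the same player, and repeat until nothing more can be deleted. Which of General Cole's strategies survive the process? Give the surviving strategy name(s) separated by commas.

General Cole's strategy Gamma is strictly dominated by Alpha (A: 7>-2, B: -1>-2, C: 6>4) and is removed.
General Cole's strategy Delta is strictly dominated by Alpha (A: 7>-4, B: -1>-2, C: 6>0) and is removed.
For General Rowe, A strictly dominates B on the remaining columns (Alpha: 4>3, Beta: 7>4); eliminate B.
Column Beta is eliminated: Alpha beats it against every remaining row (A: 7>5, C: 6>2).
General Rowe's strategy A is strictly dominated by C (Alpha: 9>4) and is removed.
Among the remaining strategies, none is strictly dominated by another pure strategy of the same player, so the elimination stops.
Surviving strategies — General Rowe: {C}; General Cole: {Alpha}.

Alpha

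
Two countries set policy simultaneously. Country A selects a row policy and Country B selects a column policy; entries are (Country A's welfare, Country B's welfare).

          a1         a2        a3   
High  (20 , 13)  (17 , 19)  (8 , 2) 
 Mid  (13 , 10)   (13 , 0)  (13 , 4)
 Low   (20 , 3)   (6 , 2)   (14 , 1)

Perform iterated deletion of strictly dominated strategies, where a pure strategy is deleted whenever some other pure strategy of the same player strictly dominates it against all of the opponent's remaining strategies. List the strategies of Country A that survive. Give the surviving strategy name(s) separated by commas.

High, Low

For Country B, a1 strictly dominates a3 on the remaining rows (High: 13>2, Mid: 10>4, Low: 3>1); eliminate a3.
For Country A, High strictly dominates Mid on the remaining columns (a1: 20>13, a2: 17>13); eliminate Mid.
Among the remaining strategies, none is strictly dominated by another pure strategy of the same player, so the elimination stops.
Surviving strategies — Country A: {High, Low}; Country B: {a1, a2}.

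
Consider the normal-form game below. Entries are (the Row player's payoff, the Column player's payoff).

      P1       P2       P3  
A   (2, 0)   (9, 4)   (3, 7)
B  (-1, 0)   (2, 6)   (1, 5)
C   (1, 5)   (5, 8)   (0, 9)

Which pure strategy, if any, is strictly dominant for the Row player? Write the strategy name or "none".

A vs B: P1: 2>-1, P2: 9>2, P3: 3>1.
A vs C: P1: 2>1, P2: 9>5, P3: 3>0.
A strictly beats every other strategy against every opponent action, so it is strictly dominant.

A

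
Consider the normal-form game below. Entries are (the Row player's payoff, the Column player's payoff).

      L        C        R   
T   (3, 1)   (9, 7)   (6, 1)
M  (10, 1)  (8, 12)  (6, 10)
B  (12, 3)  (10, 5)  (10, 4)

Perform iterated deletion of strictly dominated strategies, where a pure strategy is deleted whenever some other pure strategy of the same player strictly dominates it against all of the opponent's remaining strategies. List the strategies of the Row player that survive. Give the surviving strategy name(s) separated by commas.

The Row player's strategy T is strictly dominated by B (L: 12>3, C: 10>9, R: 10>6) and is removed.
The Row player's strategy M is strictly dominated by B (L: 12>10, C: 10>8, R: 10>6) and is removed.
The Column player's strategy L is strictly dominated by C (B: 5>3) and is removed.
The Column player's strategy R is strictly dominated by C (B: 5>4) and is removed.
Among the remaining strategies, none is strictly dominated by another pure strategy of the same player, so the elimination stops.
Surviving strategies — the Row player: {B}; the Column player: {C}.

B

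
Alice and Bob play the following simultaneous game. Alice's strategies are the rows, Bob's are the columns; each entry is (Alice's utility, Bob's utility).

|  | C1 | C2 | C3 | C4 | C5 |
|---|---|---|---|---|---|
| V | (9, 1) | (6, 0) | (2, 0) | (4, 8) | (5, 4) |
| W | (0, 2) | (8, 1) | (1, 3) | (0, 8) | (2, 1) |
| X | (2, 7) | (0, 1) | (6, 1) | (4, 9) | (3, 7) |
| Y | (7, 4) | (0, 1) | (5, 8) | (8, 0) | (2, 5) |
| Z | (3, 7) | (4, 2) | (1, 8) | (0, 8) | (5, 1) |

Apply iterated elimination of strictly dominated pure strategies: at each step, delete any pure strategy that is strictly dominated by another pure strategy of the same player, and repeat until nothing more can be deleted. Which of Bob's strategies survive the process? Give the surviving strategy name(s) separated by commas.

C1, C3, C4, C5

Bob's strategy C2 is strictly dominated by C1 (V: 1>0, W: 2>1, X: 7>1, Y: 4>1, Z: 7>2) and is removed.
For Alice, V strictly dominates W on the remaining columns (C1: 9>0, C3: 2>1, C4: 4>0, C5: 5>2); eliminate W.
Among the remaining strategies, none is strictly dominated by another pure strategy of the same player, so the elimination stops.
Surviving strategies — Alice: {V, X, Y, Z}; Bob: {C1, C3, C4, C5}.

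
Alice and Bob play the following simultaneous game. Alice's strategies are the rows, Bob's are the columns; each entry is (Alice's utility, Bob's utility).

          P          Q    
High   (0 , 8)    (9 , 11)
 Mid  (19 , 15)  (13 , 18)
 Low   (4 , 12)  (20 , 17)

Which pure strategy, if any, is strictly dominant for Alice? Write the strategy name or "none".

none

High fails to dominate Mid at P (0<19).
Mid fails to dominate Low at Q (13<20).
Low fails to dominate Mid at P (4<19).
No single strategy dominates all the others.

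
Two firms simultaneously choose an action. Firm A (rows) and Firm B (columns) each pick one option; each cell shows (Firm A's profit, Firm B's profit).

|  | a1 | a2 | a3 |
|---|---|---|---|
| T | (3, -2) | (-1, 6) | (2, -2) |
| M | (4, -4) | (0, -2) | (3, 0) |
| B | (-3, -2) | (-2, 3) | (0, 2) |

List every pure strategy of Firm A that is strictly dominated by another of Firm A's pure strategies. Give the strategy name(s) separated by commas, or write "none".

T, B

T: dominated, since M does at least as well everywhere (a1: 4>3, a2: 0>-1, a3: 3>2).
M: no other strategy beats it everywhere (T at a1 (4>3); B at a1 (4>-3)).
T strictly dominates B — a1: 3>-3, a2: -1>-2, a3: 2>0.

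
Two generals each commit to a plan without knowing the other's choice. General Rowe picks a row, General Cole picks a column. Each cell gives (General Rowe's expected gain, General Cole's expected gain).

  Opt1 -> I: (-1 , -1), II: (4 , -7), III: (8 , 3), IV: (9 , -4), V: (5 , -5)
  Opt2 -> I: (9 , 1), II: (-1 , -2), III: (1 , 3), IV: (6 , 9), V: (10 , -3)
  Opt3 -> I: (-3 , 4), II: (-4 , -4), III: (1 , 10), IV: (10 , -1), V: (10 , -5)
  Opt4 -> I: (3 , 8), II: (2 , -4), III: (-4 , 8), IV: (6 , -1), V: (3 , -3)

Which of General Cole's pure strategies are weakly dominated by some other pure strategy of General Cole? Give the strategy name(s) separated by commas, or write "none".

I, II, V

I is weakly dominated by III (Opt1: 3>-1, Opt2: 3>1, Opt3: 10>4, Opt4: 8=8).
I weakly dominates II — Opt1: -1>-7, Opt2: 1>-2, Opt3: 4>-4, Opt4: 8>-4.
III: no other strategy beats it everywhere (I at Opt1 (3>-1); II at Opt1 (3>-7); IV at Opt1 (3>-4); V at Opt1 (3>-5)).
Nothing dominates IV: I at Opt2 (9>1); II at Opt1 (-4>-7); III at Opt2 (9>3); V at Opt1 (-4>-5).
V: dominated, since I does at least as well everywhere (Opt1: -1>-5, Opt2: 1>-3, Opt3: 4>-5, Opt4: 8>-3).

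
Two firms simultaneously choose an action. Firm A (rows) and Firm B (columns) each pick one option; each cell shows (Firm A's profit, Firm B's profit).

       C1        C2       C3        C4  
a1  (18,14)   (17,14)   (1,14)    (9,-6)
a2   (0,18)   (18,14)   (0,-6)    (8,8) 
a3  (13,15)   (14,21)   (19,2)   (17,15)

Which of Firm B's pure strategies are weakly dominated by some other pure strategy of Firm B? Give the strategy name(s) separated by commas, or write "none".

C3, C4

C1 is not dominated — it holds its own against C2 at a2 (18>14); C3 at a2 (18>-6); C4 at a1 (14>-6).
C2: no other strategy beats it everywhere (C1 at a3 (21>15); C3 at a2 (14>-6); C4 at a1 (14>-6)).
C3 is weakly dominated by C1 (a1: 14=14, a2: 18>-6, a3: 15>2).
C4 is weakly dominated by C1 (a1: 14>-6, a2: 18>8, a3: 15=15).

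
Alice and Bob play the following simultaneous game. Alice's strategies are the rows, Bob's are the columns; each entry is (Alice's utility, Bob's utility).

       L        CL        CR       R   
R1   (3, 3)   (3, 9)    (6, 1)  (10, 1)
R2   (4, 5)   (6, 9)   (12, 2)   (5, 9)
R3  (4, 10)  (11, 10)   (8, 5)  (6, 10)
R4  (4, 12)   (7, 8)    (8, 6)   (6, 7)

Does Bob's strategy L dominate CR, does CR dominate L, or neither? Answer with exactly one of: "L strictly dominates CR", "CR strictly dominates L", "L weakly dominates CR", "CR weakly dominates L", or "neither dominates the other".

Compare L to CR across each choice by Alice: R1: 3>1, R2: 5>2, R3: 10>5, R4: 12>6.
L gives a strictly higher payoff against each choice by Alice, so L strictly dominates CR.

L strictly dominates CR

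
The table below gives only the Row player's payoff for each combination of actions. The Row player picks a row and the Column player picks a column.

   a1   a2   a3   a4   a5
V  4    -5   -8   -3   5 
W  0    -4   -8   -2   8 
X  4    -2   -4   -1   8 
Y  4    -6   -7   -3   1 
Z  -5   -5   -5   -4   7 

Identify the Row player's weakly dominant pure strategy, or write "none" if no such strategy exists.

X vs V: a1: 4=4, a2: -2>-5, a3: -4>-8, a4: -1>-3, a5: 8>5.
X vs W: a1: 4>0, a2: -2>-4, a3: -4>-8, a4: -1>-2, a5: 8=8.
X vs Y: a1: 4=4, a2: -2>-6, a3: -4>-7, a4: -1>-3, a5: 8>1.
X vs Z: a1: 4>-5, a2: -2>-5, a3: -4>-5, a4: -1>-4, a5: 8>7.
X is at least as good as every other strategy against every opponent action, so it is weakly dominant.

X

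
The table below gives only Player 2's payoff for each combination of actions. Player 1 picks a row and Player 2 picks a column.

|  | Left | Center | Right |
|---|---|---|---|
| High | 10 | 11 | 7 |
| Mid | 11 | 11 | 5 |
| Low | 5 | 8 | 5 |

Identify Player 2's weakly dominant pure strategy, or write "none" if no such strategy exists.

Center vs Left: High: 11>10, Mid: 11=11, Low: 8>5.
Center vs Right: High: 11>7, Mid: 11>5, Low: 8>5.
Center is at least as good as every other strategy against every opponent action, so it is weakly dominant.

Center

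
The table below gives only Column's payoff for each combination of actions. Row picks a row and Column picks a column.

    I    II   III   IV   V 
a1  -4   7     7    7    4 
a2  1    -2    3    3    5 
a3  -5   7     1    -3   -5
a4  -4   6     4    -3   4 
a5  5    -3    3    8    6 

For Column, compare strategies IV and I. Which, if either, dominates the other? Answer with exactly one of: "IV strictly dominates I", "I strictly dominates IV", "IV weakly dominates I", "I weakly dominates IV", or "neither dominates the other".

Compare IV to I across each choice by Row: a1: 7>-4, a2: 3>1, a3: -3>-5, a4: -3>-4, a5: 8>5.
IV gives a strictly higher payoff against each choice by Row, so IV strictly dominates I.

IV strictly dominates I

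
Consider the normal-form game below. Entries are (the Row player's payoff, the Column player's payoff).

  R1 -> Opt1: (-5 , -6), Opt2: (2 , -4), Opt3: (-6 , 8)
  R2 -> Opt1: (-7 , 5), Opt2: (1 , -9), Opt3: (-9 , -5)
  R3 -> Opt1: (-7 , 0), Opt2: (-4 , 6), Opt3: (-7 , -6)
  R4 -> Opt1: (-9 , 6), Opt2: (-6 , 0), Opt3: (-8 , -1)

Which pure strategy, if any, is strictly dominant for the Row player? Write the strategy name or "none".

R1 vs R2: Opt1: -5>-7, Opt2: 2>1, Opt3: -6>-9.
R1 vs R3: Opt1: -5>-7, Opt2: 2>-4, Opt3: -6>-7.
R1 vs R4: Opt1: -5>-9, Opt2: 2>-6, Opt3: -6>-8.
R1 strictly beats every other strategy against every opponent action, so it is strictly dominant.

R1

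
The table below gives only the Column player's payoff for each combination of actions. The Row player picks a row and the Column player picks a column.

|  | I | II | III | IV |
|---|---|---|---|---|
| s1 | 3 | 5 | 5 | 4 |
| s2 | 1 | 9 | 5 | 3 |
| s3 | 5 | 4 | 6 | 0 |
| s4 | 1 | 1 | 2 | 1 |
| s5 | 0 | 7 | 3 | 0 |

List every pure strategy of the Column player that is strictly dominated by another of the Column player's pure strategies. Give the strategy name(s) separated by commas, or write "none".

I, IV

I: dominated, since III does at least as well everywhere (s1: 5>3, s2: 5>1, s3: 6>5, s4: 2>1, s5: 3>0).
Nothing dominates II: I at s1 (5>3); III at s1 (5=5); IV at s1 (5>4).
III is not dominated — it holds its own against I at s1 (5>3); II at s1 (5=5); IV at s1 (5>4).
IV is strictly dominated by III (s1: 5>4, s2: 5>3, s3: 6>0, s4: 2>1, s5: 3>0).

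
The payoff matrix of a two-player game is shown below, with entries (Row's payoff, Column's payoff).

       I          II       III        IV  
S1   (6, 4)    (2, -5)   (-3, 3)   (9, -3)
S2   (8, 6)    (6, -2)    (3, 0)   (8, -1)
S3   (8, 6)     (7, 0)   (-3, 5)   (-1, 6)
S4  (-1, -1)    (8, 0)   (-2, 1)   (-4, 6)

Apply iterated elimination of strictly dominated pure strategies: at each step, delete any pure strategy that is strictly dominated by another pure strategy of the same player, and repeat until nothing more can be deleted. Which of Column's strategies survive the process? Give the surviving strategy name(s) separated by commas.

I, IV

Column II is eliminated: III beats it against every remaining row (S1: 3>-5, S2: 0>-2, S3: 5>0, S4: 1>0).
Row's strategy S4 is strictly dominated by S2 (I: 8>-1, III: 3>-2, IV: 8>-4) and is removed.
Column III is eliminated: I beats it against every remaining row (S1: 4>3, S2: 6>0, S3: 6>5).
Among the remaining strategies, none is strictly dominated by another pure strategy of the same player, so the elimination stops.
Surviving strategies — Row: {S1, S2, S3}; Column: {I, IV}.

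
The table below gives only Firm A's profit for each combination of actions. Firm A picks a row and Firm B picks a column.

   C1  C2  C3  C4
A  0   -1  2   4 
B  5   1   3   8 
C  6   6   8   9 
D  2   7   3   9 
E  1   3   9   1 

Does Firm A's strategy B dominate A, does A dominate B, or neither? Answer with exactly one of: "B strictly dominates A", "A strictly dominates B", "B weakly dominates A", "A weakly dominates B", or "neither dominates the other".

B's payoffs vs A's, by Firm B's action — C1: 5>0, C2: 1>-1, C3: 3>2, C4: 8>4.
B gives a strictly higher payoff against each opponent action, so B strictly dominates A.

B strictly dominates A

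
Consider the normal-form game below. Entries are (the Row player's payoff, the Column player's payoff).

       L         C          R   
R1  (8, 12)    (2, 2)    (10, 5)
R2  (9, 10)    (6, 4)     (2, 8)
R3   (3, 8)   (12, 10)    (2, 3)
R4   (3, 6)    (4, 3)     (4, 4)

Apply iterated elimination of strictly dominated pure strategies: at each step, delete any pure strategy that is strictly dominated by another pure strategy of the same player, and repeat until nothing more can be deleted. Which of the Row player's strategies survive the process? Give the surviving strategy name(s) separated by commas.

R2, R3

The Column player's strategy R is strictly dominated by L (R1: 12>5, R2: 10>8, R3: 8>3, R4: 6>4) and is removed.
Row R1 is eliminated: R2 beats it against every remaining column (L: 9>8, C: 6>2).
For the Row player, R2 strictly dominates R4 on the remaining columns (L: 9>3, C: 6>4); eliminate R4.
Among the remaining strategies, none is strictly dominated by another pure strategy of the same player, so the elimination stops.
Surviving strategies — the Row player: {R2, R3}; the Column player: {L, C}.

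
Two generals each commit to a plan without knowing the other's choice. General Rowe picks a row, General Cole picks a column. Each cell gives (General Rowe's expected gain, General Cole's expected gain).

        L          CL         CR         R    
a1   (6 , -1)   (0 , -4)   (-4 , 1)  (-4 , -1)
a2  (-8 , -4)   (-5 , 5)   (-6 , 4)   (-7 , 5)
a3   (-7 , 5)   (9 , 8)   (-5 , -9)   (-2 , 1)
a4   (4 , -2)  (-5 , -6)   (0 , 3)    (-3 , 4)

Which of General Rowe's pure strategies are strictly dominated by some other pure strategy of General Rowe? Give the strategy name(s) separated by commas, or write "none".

Nothing dominates a1: a2 at L (6>-8); a3 at L (6>-7); a4 at L (6>4).
a1 strictly dominates a2 — L: 6>-8, CL: 0>-5, CR: -4>-6, R: -4>-7.
a3: no other strategy beats it everywhere (a1 at CL (9>0); a2 at L (-7>-8); a4 at CL (9>-5)).
Nothing dominates a4: a1 at CR (0>-4); a2 at L (4>-8); a3 at L (4>-7).

a2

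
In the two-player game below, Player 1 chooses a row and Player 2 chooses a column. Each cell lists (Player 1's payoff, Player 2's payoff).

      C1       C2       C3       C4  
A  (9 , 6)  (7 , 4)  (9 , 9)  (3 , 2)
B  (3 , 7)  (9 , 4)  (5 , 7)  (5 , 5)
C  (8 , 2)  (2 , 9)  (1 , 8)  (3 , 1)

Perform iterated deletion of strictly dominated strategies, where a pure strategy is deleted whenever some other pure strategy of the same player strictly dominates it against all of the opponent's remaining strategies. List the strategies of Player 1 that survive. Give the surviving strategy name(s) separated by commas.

Player 2's strategy C4 is strictly dominated by C1 (A: 6>2, B: 7>5, C: 2>1) and is removed.
Player 1's strategy C is strictly dominated by A (C1: 9>8, C2: 7>2, C3: 9>1) and is removed.
Player 2's strategy C2 is strictly dominated by C1 (A: 6>4, B: 7>4) and is removed.
Player 1's strategy B is strictly dominated by A (C1: 9>3, C3: 9>5) and is removed.
For Player 2, C3 strictly dominates C1 on the remaining rows (A: 9>6); eliminate C1.
Among the remaining strategies, none is strictly dominated by another pure strategy of the same player, so the elimination stops.
Surviving strategies — Player 1: {A}; Player 2: {C3}.

A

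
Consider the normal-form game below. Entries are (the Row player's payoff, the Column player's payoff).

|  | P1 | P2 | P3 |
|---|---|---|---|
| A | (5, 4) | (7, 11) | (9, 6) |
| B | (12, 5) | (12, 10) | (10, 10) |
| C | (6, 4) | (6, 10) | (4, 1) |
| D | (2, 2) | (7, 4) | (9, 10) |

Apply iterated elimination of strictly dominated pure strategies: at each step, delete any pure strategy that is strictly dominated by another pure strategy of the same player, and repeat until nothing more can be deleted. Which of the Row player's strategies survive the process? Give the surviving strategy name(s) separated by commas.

B

For the Row player, B strictly dominates A on the remaining columns (P1: 12>5, P2: 12>7, P3: 10>9); eliminate A.
The Row player's strategy C is strictly dominated by B (P1: 12>6, P2: 12>6, P3: 10>4) and is removed.
The Row player's strategy D is strictly dominated by B (P1: 12>2, P2: 12>7, P3: 10>9) and is removed.
For the Column player, P2 strictly dominates P1 on the remaining rows (B: 10>5); eliminate P1.
Among the remaining strategies, none is strictly dominated by another pure strategy of the same player, so the elimination stops.
Surviving strategies — the Row player: {B}; the Column player: {P2, P3}.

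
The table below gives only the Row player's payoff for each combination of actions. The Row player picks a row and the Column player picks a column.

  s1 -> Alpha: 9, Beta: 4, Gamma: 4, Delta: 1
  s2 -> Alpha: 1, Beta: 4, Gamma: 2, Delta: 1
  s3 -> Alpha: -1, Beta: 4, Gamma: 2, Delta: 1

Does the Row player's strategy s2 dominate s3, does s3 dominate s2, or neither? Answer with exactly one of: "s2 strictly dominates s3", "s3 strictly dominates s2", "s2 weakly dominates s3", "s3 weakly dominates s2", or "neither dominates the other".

Compare s2 to s3 across each choice by the Column player: Alpha: 1>-1, Beta: 4=4, Gamma: 2=2, Delta: 1=1.
s2 is at least as good everywhere and strictly better somewhere (tied only at Beta, Gamma, Delta), so s2 weakly but not strictly dominates s3.

s2 weakly dominates s3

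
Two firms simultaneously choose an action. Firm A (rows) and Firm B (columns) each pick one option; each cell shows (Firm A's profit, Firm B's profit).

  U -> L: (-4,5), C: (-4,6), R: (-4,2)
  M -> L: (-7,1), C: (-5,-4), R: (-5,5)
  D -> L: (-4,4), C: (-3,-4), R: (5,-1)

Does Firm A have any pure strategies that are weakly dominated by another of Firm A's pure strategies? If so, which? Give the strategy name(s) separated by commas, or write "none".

U, M

D weakly dominates U — L: -4=-4, C: -3>-4, R: 5>-4.
U weakly dominates M — L: -4>-7, C: -4>-5, R: -4>-5.
Nothing dominates D: U at C (-3>-4); M at L (-4>-7).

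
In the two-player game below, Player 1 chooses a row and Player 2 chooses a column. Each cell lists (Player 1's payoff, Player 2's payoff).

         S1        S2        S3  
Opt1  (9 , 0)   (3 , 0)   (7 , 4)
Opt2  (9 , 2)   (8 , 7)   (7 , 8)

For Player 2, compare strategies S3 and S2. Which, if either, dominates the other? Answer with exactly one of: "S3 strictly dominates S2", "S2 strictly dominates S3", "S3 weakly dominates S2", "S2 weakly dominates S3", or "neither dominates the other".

S3's payoffs vs S2's, by Player 1's action — Opt1: 4>0, Opt2: 8>7.
S3 gives a strictly higher payoff against every action of Player 1, so S3 strictly dominates S2.

S3 strictly dominates S2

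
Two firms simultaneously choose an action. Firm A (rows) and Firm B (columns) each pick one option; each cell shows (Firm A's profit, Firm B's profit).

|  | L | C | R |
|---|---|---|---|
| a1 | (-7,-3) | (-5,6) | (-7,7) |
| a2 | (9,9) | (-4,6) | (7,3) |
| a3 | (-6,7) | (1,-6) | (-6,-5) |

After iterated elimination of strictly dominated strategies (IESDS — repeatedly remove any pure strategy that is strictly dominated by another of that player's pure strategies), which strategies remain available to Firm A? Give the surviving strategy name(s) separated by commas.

For Firm A, a2 strictly dominates a1 on the remaining columns (L: 9>-7, C: -4>-5, R: 7>-7); eliminate a1.
For Firm B, L strictly dominates C on the remaining rows (a2: 9>6, a3: 7>-6); eliminate C.
Row a3 is eliminated: a2 beats it against every remaining column (L: 9>-6, R: 7>-6).
Firm B's strategy R is strictly dominated by L (a2: 9>3) and is removed.
Among the remaining strategies, none is strictly dominated by another pure strategy of the same player, so the elimination stops.
Surviving strategies — Firm A: {a2}; Firm B: {L}.

a2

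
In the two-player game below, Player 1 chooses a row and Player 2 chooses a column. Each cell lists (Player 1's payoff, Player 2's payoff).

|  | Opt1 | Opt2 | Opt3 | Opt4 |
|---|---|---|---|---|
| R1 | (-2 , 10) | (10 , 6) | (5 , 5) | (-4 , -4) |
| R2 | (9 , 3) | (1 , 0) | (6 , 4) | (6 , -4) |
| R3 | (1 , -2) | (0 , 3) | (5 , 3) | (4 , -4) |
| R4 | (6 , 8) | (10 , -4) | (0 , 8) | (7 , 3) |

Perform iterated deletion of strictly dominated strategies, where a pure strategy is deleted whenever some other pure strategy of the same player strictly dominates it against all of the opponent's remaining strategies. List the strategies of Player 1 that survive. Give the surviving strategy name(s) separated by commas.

R2

For Player 1, R2 strictly dominates R3 on the remaining columns (Opt1: 9>1, Opt2: 1>0, Opt3: 6>5, Opt4: 6>4); eliminate R3.
Player 2's strategy Opt2 is strictly dominated by Opt1 (R1: 10>6, R2: 3>0, R4: 8>-4) and is removed.
Row R1 is eliminated: R2 beats it against every remaining column (Opt1: 9>-2, Opt3: 6>5, Opt4: 6>-4).
Column Opt4 is eliminated: Opt1 beats it against every remaining row (R2: 3>-4, R4: 8>3).
For Player 1, R2 strictly dominates R4 on the remaining columns (Opt1: 9>6, Opt3: 6>0); eliminate R4.
For Player 2, Opt3 strictly dominates Opt1 on the remaining rows (R2: 4>3); eliminate Opt1.
Among the remaining strategies, none is strictly dominated by another pure strategy of the same player, so the elimination stops.
Surviving strategies — Player 1: {R2}; Player 2: {Opt3}.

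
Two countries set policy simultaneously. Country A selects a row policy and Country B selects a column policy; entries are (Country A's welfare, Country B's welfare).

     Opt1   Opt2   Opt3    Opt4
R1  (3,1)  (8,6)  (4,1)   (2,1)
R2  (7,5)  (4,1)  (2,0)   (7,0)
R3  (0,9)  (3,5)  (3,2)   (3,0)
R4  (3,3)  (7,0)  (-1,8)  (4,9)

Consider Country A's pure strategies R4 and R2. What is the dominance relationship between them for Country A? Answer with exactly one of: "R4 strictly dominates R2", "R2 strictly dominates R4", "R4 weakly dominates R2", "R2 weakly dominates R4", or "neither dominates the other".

neither dominates the other

Compare R4 to R2 across each choice by Country B: Opt1: 3<7, Opt2: 7>4, Opt3: -1<2, Opt4: 4<7.
R4 does better at Opt2 but worse at Opt1, Opt3, Opt4; neither strategy dominates the other.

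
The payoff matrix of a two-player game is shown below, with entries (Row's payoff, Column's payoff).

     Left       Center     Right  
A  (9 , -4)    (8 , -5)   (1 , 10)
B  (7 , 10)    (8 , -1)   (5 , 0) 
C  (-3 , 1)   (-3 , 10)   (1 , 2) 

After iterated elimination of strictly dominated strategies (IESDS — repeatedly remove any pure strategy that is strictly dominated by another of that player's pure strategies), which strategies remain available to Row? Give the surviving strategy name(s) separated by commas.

A, B

Row's strategy C is strictly dominated by B (Left: 7>-3, Center: 8>-3, Right: 5>1) and is removed.
Column Center is eliminated: Left beats it against every remaining row (A: -4>-5, B: 10>-1).
Among the remaining strategies, none is strictly dominated by another pure strategy of the same player, so the elimination stops.
Surviving strategies — Row: {A, B}; Column: {Left, Right}.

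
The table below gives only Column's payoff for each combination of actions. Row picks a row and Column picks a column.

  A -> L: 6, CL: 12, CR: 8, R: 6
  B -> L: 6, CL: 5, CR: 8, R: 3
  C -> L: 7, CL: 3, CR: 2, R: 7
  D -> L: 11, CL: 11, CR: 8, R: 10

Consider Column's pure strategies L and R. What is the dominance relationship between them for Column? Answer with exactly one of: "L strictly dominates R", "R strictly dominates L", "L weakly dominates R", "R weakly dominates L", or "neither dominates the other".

L's payoffs vs R's, by Row's action — A: 6=6, B: 6>3, C: 7=7, D: 11>10.
L is at least as good everywhere and strictly better somewhere (tied only at A, C), so L weakly but not strictly dominates R.

L weakly dominates R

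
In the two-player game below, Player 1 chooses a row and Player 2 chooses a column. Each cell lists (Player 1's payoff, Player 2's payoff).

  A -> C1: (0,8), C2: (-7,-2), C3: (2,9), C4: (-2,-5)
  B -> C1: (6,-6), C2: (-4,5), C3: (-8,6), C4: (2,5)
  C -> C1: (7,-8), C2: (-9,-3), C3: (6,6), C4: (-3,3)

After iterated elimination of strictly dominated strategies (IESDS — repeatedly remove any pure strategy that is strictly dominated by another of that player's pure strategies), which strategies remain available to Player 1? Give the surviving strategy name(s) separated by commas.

C

For Player 2, C3 strictly dominates C1 on the remaining rows (A: 9>8, B: 6>-6, C: 6>-8); eliminate C1.
Player 2's strategy C2 is strictly dominated by C3 (A: 9>-2, B: 6>5, C: 6>-3) and is removed.
For Player 2, C3 strictly dominates C4 on the remaining rows (A: 9>-5, B: 6>5, C: 6>3); eliminate C4.
For Player 1, C strictly dominates A on the remaining columns (C3: 6>2); eliminate A.
For Player 1, C strictly dominates B on the remaining columns (C3: 6>-8); eliminate B.
Among the remaining strategies, none is strictly dominated by another pure strategy of the same player, so the elimination stops.
Surviving strategies — Player 1: {C}; Player 2: {C3}.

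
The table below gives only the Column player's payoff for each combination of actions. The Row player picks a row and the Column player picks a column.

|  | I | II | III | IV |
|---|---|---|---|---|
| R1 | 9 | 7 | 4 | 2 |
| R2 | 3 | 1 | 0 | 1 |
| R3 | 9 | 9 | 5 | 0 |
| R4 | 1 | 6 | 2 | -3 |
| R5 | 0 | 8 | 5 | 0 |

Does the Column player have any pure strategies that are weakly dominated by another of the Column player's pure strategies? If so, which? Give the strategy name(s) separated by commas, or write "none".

I: no other strategy beats it everywhere (II at R1 (9>7); III at R1 (9>4); IV at R1 (9>2)).
II is not dominated — it holds its own against I at R4 (6>1); III at R1 (7>4); IV at R1 (7>2).
II weakly dominates III — R1: 7>4, R2: 1>0, R3: 9>5, R4: 6>2, R5: 8>5.
I weakly dominates IV — R1: 9>2, R2: 3>1, R3: 9>0, R4: 1>-3, R5: 0=0.

III, IV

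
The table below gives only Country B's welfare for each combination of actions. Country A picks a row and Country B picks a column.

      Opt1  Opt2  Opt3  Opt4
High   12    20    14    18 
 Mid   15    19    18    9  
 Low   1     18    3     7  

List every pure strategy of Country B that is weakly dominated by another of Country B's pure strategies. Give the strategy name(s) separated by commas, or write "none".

Opt1, Opt3, Opt4

Opt1: dominated, since Opt2 does at least as well everywhere (High: 20>12, Mid: 19>15, Low: 18>1).
Opt2: no other strategy beats it everywhere (Opt1 at High (20>12); Opt3 at High (20>14); Opt4 at High (20>18)).
Opt3 is weakly dominated by Opt2 (High: 20>14, Mid: 19>18, Low: 18>3).
Opt4 is weakly dominated by Opt2 (High: 20>18, Mid: 19>9, Low: 18>7).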